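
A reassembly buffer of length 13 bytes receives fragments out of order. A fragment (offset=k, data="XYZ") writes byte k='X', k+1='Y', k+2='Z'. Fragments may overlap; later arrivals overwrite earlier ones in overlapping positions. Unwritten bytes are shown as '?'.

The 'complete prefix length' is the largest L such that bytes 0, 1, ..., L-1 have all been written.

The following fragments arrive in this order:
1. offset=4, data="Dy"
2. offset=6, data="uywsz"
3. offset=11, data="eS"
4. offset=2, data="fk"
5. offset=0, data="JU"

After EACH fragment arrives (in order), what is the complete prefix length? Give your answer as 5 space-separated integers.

Answer: 0 0 0 0 13

Derivation:
Fragment 1: offset=4 data="Dy" -> buffer=????Dy??????? -> prefix_len=0
Fragment 2: offset=6 data="uywsz" -> buffer=????Dyuywsz?? -> prefix_len=0
Fragment 3: offset=11 data="eS" -> buffer=????DyuywszeS -> prefix_len=0
Fragment 4: offset=2 data="fk" -> buffer=??fkDyuywszeS -> prefix_len=0
Fragment 5: offset=0 data="JU" -> buffer=JUfkDyuywszeS -> prefix_len=13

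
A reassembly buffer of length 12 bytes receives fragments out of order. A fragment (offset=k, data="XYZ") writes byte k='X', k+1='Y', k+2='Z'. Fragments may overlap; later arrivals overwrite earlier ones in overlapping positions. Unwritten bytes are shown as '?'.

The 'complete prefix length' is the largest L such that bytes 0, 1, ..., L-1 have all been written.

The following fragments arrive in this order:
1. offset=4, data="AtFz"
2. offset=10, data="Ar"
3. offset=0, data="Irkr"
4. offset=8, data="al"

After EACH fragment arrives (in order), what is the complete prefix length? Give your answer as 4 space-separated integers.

Answer: 0 0 8 12

Derivation:
Fragment 1: offset=4 data="AtFz" -> buffer=????AtFz???? -> prefix_len=0
Fragment 2: offset=10 data="Ar" -> buffer=????AtFz??Ar -> prefix_len=0
Fragment 3: offset=0 data="Irkr" -> buffer=IrkrAtFz??Ar -> prefix_len=8
Fragment 4: offset=8 data="al" -> buffer=IrkrAtFzalAr -> prefix_len=12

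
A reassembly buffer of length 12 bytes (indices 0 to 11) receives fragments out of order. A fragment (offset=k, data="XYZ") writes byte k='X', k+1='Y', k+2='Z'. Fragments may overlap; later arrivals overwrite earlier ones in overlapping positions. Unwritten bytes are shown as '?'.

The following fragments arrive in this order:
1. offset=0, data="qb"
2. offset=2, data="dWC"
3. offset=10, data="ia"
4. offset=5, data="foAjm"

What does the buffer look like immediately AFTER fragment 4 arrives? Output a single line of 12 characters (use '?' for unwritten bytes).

Answer: qbdWCfoAjmia

Derivation:
Fragment 1: offset=0 data="qb" -> buffer=qb??????????
Fragment 2: offset=2 data="dWC" -> buffer=qbdWC???????
Fragment 3: offset=10 data="ia" -> buffer=qbdWC?????ia
Fragment 4: offset=5 data="foAjm" -> buffer=qbdWCfoAjmia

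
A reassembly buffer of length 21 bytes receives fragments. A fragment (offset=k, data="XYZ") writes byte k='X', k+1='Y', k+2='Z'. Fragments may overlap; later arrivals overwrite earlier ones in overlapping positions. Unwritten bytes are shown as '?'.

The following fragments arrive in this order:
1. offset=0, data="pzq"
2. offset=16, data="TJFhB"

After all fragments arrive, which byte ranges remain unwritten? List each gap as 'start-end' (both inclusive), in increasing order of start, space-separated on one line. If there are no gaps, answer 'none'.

Answer: 3-15

Derivation:
Fragment 1: offset=0 len=3
Fragment 2: offset=16 len=5
Gaps: 3-15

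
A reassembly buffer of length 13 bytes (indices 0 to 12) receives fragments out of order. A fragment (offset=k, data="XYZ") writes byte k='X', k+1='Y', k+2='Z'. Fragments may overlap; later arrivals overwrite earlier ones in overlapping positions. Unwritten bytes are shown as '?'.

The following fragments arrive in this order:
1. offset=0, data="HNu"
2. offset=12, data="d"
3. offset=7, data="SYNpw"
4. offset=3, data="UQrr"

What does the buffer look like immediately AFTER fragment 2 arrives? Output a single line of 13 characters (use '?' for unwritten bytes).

Answer: HNu?????????d

Derivation:
Fragment 1: offset=0 data="HNu" -> buffer=HNu??????????
Fragment 2: offset=12 data="d" -> buffer=HNu?????????d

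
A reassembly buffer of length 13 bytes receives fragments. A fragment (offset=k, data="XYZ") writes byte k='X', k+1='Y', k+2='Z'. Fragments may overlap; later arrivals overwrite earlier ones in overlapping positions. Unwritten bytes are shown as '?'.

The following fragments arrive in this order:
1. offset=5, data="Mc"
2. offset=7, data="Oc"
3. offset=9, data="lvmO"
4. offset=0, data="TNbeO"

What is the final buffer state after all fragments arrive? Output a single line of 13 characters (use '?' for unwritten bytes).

Fragment 1: offset=5 data="Mc" -> buffer=?????Mc??????
Fragment 2: offset=7 data="Oc" -> buffer=?????McOc????
Fragment 3: offset=9 data="lvmO" -> buffer=?????McOclvmO
Fragment 4: offset=0 data="TNbeO" -> buffer=TNbeOMcOclvmO

Answer: TNbeOMcOclvmO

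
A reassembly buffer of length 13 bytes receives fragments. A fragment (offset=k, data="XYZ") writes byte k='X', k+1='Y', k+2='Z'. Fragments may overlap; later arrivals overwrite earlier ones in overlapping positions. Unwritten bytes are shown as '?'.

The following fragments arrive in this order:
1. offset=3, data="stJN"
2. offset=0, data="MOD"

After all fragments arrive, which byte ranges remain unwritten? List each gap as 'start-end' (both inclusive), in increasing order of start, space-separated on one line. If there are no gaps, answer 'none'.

Answer: 7-12

Derivation:
Fragment 1: offset=3 len=4
Fragment 2: offset=0 len=3
Gaps: 7-12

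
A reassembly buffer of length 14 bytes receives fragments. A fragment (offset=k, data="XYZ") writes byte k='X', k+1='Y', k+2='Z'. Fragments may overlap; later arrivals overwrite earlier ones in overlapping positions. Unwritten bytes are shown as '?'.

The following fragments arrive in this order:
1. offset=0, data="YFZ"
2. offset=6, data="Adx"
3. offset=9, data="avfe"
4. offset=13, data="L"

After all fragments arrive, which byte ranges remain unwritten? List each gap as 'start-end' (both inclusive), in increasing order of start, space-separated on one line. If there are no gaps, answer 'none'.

Fragment 1: offset=0 len=3
Fragment 2: offset=6 len=3
Fragment 3: offset=9 len=4
Fragment 4: offset=13 len=1
Gaps: 3-5

Answer: 3-5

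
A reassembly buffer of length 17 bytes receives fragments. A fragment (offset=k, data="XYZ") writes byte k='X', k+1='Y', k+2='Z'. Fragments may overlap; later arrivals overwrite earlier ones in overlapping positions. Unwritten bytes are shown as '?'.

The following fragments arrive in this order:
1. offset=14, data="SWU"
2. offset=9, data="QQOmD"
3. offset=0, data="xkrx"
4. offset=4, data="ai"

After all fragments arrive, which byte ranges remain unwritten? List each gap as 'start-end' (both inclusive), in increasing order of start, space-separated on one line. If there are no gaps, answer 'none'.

Fragment 1: offset=14 len=3
Fragment 2: offset=9 len=5
Fragment 3: offset=0 len=4
Fragment 4: offset=4 len=2
Gaps: 6-8

Answer: 6-8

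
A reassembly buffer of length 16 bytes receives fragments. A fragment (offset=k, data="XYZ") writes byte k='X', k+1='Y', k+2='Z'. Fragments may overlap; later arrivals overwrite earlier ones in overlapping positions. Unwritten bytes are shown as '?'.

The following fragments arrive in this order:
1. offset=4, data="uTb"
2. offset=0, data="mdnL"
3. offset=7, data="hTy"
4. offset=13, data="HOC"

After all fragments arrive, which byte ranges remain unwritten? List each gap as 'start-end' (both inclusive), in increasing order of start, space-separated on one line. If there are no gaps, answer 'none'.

Answer: 10-12

Derivation:
Fragment 1: offset=4 len=3
Fragment 2: offset=0 len=4
Fragment 3: offset=7 len=3
Fragment 4: offset=13 len=3
Gaps: 10-12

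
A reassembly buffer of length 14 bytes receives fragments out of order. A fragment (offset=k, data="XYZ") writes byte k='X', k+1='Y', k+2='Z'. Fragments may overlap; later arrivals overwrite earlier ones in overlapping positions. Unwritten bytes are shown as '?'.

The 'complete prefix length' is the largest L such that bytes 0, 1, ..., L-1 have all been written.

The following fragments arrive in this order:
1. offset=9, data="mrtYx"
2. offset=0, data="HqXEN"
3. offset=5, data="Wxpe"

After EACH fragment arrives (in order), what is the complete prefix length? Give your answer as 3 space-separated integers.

Fragment 1: offset=9 data="mrtYx" -> buffer=?????????mrtYx -> prefix_len=0
Fragment 2: offset=0 data="HqXEN" -> buffer=HqXEN????mrtYx -> prefix_len=5
Fragment 3: offset=5 data="Wxpe" -> buffer=HqXENWxpemrtYx -> prefix_len=14

Answer: 0 5 14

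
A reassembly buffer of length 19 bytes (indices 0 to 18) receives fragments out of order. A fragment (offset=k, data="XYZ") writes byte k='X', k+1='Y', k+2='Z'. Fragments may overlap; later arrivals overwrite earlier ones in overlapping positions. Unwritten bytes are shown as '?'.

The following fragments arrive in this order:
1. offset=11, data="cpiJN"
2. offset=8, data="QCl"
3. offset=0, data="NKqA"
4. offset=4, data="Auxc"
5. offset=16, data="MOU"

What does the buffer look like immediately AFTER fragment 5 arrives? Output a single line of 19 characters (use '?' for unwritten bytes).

Fragment 1: offset=11 data="cpiJN" -> buffer=???????????cpiJN???
Fragment 2: offset=8 data="QCl" -> buffer=????????QClcpiJN???
Fragment 3: offset=0 data="NKqA" -> buffer=NKqA????QClcpiJN???
Fragment 4: offset=4 data="Auxc" -> buffer=NKqAAuxcQClcpiJN???
Fragment 5: offset=16 data="MOU" -> buffer=NKqAAuxcQClcpiJNMOU

Answer: NKqAAuxcQClcpiJNMOU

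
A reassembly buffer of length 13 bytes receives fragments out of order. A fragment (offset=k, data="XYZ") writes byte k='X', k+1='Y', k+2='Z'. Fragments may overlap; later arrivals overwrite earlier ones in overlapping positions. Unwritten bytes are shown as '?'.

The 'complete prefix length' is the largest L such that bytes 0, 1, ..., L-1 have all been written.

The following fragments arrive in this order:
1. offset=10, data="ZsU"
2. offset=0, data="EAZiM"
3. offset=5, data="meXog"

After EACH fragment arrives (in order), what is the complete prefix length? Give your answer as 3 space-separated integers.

Fragment 1: offset=10 data="ZsU" -> buffer=??????????ZsU -> prefix_len=0
Fragment 2: offset=0 data="EAZiM" -> buffer=EAZiM?????ZsU -> prefix_len=5
Fragment 3: offset=5 data="meXog" -> buffer=EAZiMmeXogZsU -> prefix_len=13

Answer: 0 5 13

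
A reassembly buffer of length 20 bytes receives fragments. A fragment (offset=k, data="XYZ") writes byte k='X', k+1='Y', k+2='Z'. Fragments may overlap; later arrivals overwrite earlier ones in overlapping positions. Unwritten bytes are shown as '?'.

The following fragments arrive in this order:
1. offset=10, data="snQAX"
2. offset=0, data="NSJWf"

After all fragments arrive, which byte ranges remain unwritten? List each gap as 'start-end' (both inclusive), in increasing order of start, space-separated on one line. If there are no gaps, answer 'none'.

Answer: 5-9 15-19

Derivation:
Fragment 1: offset=10 len=5
Fragment 2: offset=0 len=5
Gaps: 5-9 15-19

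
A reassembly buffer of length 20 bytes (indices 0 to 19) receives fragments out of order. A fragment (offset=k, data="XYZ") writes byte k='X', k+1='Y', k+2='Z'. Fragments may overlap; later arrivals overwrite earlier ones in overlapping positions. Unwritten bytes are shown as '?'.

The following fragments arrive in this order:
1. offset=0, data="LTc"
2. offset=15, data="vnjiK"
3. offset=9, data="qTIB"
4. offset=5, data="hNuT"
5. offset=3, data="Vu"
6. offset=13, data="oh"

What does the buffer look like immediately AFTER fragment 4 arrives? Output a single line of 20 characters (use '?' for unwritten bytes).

Answer: LTc??hNuTqTIB??vnjiK

Derivation:
Fragment 1: offset=0 data="LTc" -> buffer=LTc?????????????????
Fragment 2: offset=15 data="vnjiK" -> buffer=LTc????????????vnjiK
Fragment 3: offset=9 data="qTIB" -> buffer=LTc??????qTIB??vnjiK
Fragment 4: offset=5 data="hNuT" -> buffer=LTc??hNuTqTIB??vnjiK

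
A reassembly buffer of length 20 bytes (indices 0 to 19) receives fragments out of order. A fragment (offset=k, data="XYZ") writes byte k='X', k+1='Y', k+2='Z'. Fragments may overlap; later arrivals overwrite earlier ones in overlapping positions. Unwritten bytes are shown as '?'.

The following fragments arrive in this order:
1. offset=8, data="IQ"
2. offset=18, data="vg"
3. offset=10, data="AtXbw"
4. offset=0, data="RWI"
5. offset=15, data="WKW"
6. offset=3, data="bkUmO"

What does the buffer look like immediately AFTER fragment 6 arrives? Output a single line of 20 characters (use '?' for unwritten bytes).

Answer: RWIbkUmOIQAtXbwWKWvg

Derivation:
Fragment 1: offset=8 data="IQ" -> buffer=????????IQ??????????
Fragment 2: offset=18 data="vg" -> buffer=????????IQ????????vg
Fragment 3: offset=10 data="AtXbw" -> buffer=????????IQAtXbw???vg
Fragment 4: offset=0 data="RWI" -> buffer=RWI?????IQAtXbw???vg
Fragment 5: offset=15 data="WKW" -> buffer=RWI?????IQAtXbwWKWvg
Fragment 6: offset=3 data="bkUmO" -> buffer=RWIbkUmOIQAtXbwWKWvg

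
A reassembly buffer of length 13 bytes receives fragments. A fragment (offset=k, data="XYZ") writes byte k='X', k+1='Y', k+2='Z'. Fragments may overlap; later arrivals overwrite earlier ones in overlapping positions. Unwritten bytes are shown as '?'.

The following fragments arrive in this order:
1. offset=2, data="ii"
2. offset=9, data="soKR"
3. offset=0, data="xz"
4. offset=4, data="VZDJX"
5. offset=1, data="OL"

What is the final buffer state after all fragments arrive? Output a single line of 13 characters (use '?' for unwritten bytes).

Answer: xOLiVZDJXsoKR

Derivation:
Fragment 1: offset=2 data="ii" -> buffer=??ii?????????
Fragment 2: offset=9 data="soKR" -> buffer=??ii?????soKR
Fragment 3: offset=0 data="xz" -> buffer=xzii?????soKR
Fragment 4: offset=4 data="VZDJX" -> buffer=xziiVZDJXsoKR
Fragment 5: offset=1 data="OL" -> buffer=xOLiVZDJXsoKR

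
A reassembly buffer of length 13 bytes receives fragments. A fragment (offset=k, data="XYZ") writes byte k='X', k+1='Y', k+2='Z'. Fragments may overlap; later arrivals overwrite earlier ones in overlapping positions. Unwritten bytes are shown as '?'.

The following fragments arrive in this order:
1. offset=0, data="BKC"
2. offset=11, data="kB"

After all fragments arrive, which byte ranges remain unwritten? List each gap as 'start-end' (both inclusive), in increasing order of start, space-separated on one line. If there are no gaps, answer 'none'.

Fragment 1: offset=0 len=3
Fragment 2: offset=11 len=2
Gaps: 3-10

Answer: 3-10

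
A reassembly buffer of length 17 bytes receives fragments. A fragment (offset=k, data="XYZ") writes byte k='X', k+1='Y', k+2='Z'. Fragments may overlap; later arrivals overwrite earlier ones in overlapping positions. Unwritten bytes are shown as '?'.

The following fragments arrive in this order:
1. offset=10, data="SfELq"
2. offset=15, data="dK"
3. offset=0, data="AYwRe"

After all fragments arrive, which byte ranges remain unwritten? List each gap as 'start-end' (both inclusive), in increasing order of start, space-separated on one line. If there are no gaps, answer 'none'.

Fragment 1: offset=10 len=5
Fragment 2: offset=15 len=2
Fragment 3: offset=0 len=5
Gaps: 5-9

Answer: 5-9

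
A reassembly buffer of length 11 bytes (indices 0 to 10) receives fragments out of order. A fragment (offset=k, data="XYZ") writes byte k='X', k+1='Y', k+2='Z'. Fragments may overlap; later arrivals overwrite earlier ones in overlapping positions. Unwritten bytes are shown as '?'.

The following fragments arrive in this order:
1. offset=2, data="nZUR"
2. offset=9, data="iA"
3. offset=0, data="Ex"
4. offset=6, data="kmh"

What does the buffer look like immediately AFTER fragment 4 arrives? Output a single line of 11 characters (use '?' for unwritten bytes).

Answer: ExnZURkmhiA

Derivation:
Fragment 1: offset=2 data="nZUR" -> buffer=??nZUR?????
Fragment 2: offset=9 data="iA" -> buffer=??nZUR???iA
Fragment 3: offset=0 data="Ex" -> buffer=ExnZUR???iA
Fragment 4: offset=6 data="kmh" -> buffer=ExnZURkmhiA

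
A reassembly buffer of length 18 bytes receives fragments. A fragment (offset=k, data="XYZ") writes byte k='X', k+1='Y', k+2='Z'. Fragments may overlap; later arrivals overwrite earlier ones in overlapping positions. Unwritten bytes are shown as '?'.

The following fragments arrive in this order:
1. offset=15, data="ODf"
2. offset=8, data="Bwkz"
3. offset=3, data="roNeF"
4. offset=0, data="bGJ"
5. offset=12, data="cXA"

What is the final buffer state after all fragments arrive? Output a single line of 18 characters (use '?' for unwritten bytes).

Answer: bGJroNeFBwkzcXAODf

Derivation:
Fragment 1: offset=15 data="ODf" -> buffer=???????????????ODf
Fragment 2: offset=8 data="Bwkz" -> buffer=????????Bwkz???ODf
Fragment 3: offset=3 data="roNeF" -> buffer=???roNeFBwkz???ODf
Fragment 4: offset=0 data="bGJ" -> buffer=bGJroNeFBwkz???ODf
Fragment 5: offset=12 data="cXA" -> buffer=bGJroNeFBwkzcXAODf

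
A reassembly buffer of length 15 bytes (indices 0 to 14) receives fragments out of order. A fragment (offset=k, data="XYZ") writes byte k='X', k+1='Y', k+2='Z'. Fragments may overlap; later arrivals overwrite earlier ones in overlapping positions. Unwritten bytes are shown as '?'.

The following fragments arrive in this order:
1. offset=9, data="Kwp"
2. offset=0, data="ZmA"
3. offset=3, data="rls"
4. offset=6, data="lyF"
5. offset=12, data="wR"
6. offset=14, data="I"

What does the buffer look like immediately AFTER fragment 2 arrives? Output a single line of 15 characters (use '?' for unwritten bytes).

Answer: ZmA??????Kwp???

Derivation:
Fragment 1: offset=9 data="Kwp" -> buffer=?????????Kwp???
Fragment 2: offset=0 data="ZmA" -> buffer=ZmA??????Kwp???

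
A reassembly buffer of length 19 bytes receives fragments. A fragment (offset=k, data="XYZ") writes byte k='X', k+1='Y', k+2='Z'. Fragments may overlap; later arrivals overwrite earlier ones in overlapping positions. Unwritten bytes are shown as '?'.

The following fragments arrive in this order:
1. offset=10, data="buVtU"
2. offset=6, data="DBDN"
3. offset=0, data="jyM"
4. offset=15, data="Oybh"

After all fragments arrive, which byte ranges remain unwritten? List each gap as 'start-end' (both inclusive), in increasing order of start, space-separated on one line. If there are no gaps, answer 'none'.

Answer: 3-5

Derivation:
Fragment 1: offset=10 len=5
Fragment 2: offset=6 len=4
Fragment 3: offset=0 len=3
Fragment 4: offset=15 len=4
Gaps: 3-5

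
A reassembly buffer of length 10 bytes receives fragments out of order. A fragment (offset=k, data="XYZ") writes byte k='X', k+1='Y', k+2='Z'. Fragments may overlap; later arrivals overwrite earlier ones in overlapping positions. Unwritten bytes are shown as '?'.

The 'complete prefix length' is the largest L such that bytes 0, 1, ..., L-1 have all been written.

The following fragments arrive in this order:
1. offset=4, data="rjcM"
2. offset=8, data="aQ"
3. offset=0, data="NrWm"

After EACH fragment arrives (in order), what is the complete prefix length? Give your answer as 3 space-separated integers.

Answer: 0 0 10

Derivation:
Fragment 1: offset=4 data="rjcM" -> buffer=????rjcM?? -> prefix_len=0
Fragment 2: offset=8 data="aQ" -> buffer=????rjcMaQ -> prefix_len=0
Fragment 3: offset=0 data="NrWm" -> buffer=NrWmrjcMaQ -> prefix_len=10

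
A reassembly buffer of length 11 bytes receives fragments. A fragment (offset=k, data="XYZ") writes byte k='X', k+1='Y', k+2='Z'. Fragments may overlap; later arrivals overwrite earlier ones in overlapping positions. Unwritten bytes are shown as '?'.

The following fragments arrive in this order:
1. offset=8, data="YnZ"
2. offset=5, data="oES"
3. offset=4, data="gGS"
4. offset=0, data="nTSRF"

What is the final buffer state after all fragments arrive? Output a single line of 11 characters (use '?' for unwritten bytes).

Answer: nTSRFGSSYnZ

Derivation:
Fragment 1: offset=8 data="YnZ" -> buffer=????????YnZ
Fragment 2: offset=5 data="oES" -> buffer=?????oESYnZ
Fragment 3: offset=4 data="gGS" -> buffer=????gGSSYnZ
Fragment 4: offset=0 data="nTSRF" -> buffer=nTSRFGSSYnZ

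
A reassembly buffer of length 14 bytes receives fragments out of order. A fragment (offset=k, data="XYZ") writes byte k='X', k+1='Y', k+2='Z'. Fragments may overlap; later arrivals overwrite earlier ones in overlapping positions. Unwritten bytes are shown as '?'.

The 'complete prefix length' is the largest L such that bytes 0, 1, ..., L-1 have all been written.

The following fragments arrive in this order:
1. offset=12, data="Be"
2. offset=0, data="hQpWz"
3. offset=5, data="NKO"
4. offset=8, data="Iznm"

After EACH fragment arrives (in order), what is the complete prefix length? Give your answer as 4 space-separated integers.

Answer: 0 5 8 14

Derivation:
Fragment 1: offset=12 data="Be" -> buffer=????????????Be -> prefix_len=0
Fragment 2: offset=0 data="hQpWz" -> buffer=hQpWz???????Be -> prefix_len=5
Fragment 3: offset=5 data="NKO" -> buffer=hQpWzNKO????Be -> prefix_len=8
Fragment 4: offset=8 data="Iznm" -> buffer=hQpWzNKOIznmBe -> prefix_len=14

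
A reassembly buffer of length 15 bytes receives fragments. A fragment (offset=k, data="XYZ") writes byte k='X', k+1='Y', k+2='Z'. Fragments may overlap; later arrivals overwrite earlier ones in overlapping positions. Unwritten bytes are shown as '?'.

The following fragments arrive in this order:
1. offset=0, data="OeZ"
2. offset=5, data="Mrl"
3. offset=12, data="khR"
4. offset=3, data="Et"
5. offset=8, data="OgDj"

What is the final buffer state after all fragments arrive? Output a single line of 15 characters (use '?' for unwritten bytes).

Fragment 1: offset=0 data="OeZ" -> buffer=OeZ????????????
Fragment 2: offset=5 data="Mrl" -> buffer=OeZ??Mrl???????
Fragment 3: offset=12 data="khR" -> buffer=OeZ??Mrl????khR
Fragment 4: offset=3 data="Et" -> buffer=OeZEtMrl????khR
Fragment 5: offset=8 data="OgDj" -> buffer=OeZEtMrlOgDjkhR

Answer: OeZEtMrlOgDjkhR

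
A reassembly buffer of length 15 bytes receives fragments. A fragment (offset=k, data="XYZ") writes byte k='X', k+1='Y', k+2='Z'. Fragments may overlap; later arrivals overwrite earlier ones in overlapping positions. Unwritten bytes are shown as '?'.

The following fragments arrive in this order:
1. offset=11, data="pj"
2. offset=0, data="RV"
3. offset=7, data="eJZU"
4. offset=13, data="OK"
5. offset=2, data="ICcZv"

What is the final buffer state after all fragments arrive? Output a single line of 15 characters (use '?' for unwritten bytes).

Fragment 1: offset=11 data="pj" -> buffer=???????????pj??
Fragment 2: offset=0 data="RV" -> buffer=RV?????????pj??
Fragment 3: offset=7 data="eJZU" -> buffer=RV?????eJZUpj??
Fragment 4: offset=13 data="OK" -> buffer=RV?????eJZUpjOK
Fragment 5: offset=2 data="ICcZv" -> buffer=RVICcZveJZUpjOK

Answer: RVICcZveJZUpjOK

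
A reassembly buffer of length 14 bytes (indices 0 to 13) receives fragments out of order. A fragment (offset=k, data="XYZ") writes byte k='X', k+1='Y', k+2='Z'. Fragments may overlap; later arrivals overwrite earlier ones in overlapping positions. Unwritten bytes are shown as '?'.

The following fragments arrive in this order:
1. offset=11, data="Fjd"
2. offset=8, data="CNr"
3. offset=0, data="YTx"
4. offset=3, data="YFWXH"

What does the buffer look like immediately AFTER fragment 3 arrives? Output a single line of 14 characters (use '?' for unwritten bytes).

Fragment 1: offset=11 data="Fjd" -> buffer=???????????Fjd
Fragment 2: offset=8 data="CNr" -> buffer=????????CNrFjd
Fragment 3: offset=0 data="YTx" -> buffer=YTx?????CNrFjd

Answer: YTx?????CNrFjd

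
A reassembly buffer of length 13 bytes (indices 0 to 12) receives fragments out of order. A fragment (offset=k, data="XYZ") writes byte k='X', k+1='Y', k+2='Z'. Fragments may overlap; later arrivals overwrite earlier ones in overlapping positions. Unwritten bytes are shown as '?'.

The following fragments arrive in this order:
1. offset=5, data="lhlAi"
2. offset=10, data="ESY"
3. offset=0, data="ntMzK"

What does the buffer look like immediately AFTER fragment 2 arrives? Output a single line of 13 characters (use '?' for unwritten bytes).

Fragment 1: offset=5 data="lhlAi" -> buffer=?????lhlAi???
Fragment 2: offset=10 data="ESY" -> buffer=?????lhlAiESY

Answer: ?????lhlAiESY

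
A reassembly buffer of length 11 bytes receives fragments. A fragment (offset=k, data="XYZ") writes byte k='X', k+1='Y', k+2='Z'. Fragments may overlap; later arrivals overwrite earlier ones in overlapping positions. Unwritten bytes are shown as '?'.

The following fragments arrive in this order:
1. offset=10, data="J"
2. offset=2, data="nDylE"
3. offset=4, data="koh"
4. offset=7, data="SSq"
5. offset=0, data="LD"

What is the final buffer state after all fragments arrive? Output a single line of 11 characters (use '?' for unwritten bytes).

Fragment 1: offset=10 data="J" -> buffer=??????????J
Fragment 2: offset=2 data="nDylE" -> buffer=??nDylE???J
Fragment 3: offset=4 data="koh" -> buffer=??nDkoh???J
Fragment 4: offset=7 data="SSq" -> buffer=??nDkohSSqJ
Fragment 5: offset=0 data="LD" -> buffer=LDnDkohSSqJ

Answer: LDnDkohSSqJ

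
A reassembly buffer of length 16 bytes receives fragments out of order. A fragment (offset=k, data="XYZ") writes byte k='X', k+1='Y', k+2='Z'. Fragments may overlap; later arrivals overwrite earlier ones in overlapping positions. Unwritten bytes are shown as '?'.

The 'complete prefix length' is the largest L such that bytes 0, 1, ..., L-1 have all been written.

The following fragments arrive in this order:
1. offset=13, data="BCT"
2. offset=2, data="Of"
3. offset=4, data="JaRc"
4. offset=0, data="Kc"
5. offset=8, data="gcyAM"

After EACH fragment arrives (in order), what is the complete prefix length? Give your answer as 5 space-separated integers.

Fragment 1: offset=13 data="BCT" -> buffer=?????????????BCT -> prefix_len=0
Fragment 2: offset=2 data="Of" -> buffer=??Of?????????BCT -> prefix_len=0
Fragment 3: offset=4 data="JaRc" -> buffer=??OfJaRc?????BCT -> prefix_len=0
Fragment 4: offset=0 data="Kc" -> buffer=KcOfJaRc?????BCT -> prefix_len=8
Fragment 5: offset=8 data="gcyAM" -> buffer=KcOfJaRcgcyAMBCT -> prefix_len=16

Answer: 0 0 0 8 16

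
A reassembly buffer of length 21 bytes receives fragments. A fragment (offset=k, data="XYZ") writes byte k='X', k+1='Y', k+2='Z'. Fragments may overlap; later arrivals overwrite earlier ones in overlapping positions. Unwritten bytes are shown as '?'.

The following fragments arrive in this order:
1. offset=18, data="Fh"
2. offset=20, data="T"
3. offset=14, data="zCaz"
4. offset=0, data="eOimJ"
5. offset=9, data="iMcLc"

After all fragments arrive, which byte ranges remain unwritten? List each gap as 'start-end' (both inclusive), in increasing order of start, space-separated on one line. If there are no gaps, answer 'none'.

Fragment 1: offset=18 len=2
Fragment 2: offset=20 len=1
Fragment 3: offset=14 len=4
Fragment 4: offset=0 len=5
Fragment 5: offset=9 len=5
Gaps: 5-8

Answer: 5-8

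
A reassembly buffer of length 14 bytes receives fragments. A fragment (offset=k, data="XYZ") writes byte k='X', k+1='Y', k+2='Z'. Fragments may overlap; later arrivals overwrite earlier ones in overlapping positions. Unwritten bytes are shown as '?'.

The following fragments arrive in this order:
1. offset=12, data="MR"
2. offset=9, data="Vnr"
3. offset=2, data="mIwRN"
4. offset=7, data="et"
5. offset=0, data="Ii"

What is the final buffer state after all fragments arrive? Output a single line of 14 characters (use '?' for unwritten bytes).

Answer: IimIwRNetVnrMR

Derivation:
Fragment 1: offset=12 data="MR" -> buffer=????????????MR
Fragment 2: offset=9 data="Vnr" -> buffer=?????????VnrMR
Fragment 3: offset=2 data="mIwRN" -> buffer=??mIwRN??VnrMR
Fragment 4: offset=7 data="et" -> buffer=??mIwRNetVnrMR
Fragment 5: offset=0 data="Ii" -> buffer=IimIwRNetVnrMR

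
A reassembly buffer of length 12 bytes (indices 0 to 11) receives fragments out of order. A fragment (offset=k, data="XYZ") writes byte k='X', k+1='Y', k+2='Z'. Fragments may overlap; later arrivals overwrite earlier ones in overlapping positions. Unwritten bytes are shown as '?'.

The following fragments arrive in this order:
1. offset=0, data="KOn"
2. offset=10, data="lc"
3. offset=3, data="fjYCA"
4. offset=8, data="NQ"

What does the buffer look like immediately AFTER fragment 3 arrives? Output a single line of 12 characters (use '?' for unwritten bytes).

Fragment 1: offset=0 data="KOn" -> buffer=KOn?????????
Fragment 2: offset=10 data="lc" -> buffer=KOn???????lc
Fragment 3: offset=3 data="fjYCA" -> buffer=KOnfjYCA??lc

Answer: KOnfjYCA??lc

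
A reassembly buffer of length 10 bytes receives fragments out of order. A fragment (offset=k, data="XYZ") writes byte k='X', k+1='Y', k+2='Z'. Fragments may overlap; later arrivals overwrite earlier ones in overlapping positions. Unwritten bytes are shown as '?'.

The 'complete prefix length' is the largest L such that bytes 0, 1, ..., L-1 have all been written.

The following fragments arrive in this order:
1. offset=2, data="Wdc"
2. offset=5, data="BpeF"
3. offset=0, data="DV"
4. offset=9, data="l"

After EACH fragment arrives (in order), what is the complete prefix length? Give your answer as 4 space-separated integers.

Answer: 0 0 9 10

Derivation:
Fragment 1: offset=2 data="Wdc" -> buffer=??Wdc????? -> prefix_len=0
Fragment 2: offset=5 data="BpeF" -> buffer=??WdcBpeF? -> prefix_len=0
Fragment 3: offset=0 data="DV" -> buffer=DVWdcBpeF? -> prefix_len=9
Fragment 4: offset=9 data="l" -> buffer=DVWdcBpeFl -> prefix_len=10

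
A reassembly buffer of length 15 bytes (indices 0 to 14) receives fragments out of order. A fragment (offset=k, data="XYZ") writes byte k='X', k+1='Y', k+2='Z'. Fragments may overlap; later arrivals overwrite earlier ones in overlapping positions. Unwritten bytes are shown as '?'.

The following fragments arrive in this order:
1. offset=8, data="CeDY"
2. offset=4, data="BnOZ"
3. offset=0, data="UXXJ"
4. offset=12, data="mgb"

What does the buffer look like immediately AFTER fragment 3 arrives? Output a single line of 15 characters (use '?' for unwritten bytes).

Answer: UXXJBnOZCeDY???

Derivation:
Fragment 1: offset=8 data="CeDY" -> buffer=????????CeDY???
Fragment 2: offset=4 data="BnOZ" -> buffer=????BnOZCeDY???
Fragment 3: offset=0 data="UXXJ" -> buffer=UXXJBnOZCeDY???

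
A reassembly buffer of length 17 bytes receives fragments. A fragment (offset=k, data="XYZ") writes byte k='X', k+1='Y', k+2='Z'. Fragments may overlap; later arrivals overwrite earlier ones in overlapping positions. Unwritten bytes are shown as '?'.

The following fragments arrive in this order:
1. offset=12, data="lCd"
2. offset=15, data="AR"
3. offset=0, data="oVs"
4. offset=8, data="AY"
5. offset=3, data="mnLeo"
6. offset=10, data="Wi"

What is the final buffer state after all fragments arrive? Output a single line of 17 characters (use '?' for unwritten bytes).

Answer: oVsmnLeoAYWilCdAR

Derivation:
Fragment 1: offset=12 data="lCd" -> buffer=????????????lCd??
Fragment 2: offset=15 data="AR" -> buffer=????????????lCdAR
Fragment 3: offset=0 data="oVs" -> buffer=oVs?????????lCdAR
Fragment 4: offset=8 data="AY" -> buffer=oVs?????AY??lCdAR
Fragment 5: offset=3 data="mnLeo" -> buffer=oVsmnLeoAY??lCdAR
Fragment 6: offset=10 data="Wi" -> buffer=oVsmnLeoAYWilCdAR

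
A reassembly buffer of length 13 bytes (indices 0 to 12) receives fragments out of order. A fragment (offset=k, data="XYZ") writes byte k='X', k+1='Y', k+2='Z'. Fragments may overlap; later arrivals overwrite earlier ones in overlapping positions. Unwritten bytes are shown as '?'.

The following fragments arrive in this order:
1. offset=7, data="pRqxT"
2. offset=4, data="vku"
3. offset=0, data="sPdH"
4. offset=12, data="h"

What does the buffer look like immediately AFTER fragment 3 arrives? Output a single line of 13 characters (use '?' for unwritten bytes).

Answer: sPdHvkupRqxT?

Derivation:
Fragment 1: offset=7 data="pRqxT" -> buffer=???????pRqxT?
Fragment 2: offset=4 data="vku" -> buffer=????vkupRqxT?
Fragment 3: offset=0 data="sPdH" -> buffer=sPdHvkupRqxT?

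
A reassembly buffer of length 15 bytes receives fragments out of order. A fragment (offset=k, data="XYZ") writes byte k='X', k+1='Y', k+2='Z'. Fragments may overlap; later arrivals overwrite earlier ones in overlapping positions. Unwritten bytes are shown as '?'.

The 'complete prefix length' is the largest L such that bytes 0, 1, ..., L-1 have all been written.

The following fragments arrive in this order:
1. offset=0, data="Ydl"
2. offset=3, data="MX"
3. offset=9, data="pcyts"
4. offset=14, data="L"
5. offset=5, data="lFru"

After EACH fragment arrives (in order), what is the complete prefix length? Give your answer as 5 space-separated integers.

Answer: 3 5 5 5 15

Derivation:
Fragment 1: offset=0 data="Ydl" -> buffer=Ydl???????????? -> prefix_len=3
Fragment 2: offset=3 data="MX" -> buffer=YdlMX?????????? -> prefix_len=5
Fragment 3: offset=9 data="pcyts" -> buffer=YdlMX????pcyts? -> prefix_len=5
Fragment 4: offset=14 data="L" -> buffer=YdlMX????pcytsL -> prefix_len=5
Fragment 5: offset=5 data="lFru" -> buffer=YdlMXlFrupcytsL -> prefix_len=15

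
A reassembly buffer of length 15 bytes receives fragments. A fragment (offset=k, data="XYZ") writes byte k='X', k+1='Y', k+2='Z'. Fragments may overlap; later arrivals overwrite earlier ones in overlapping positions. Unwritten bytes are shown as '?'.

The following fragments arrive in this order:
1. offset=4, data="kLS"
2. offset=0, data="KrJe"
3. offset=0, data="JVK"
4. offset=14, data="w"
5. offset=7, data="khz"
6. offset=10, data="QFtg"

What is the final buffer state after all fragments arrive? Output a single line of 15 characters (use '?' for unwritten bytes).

Fragment 1: offset=4 data="kLS" -> buffer=????kLS????????
Fragment 2: offset=0 data="KrJe" -> buffer=KrJekLS????????
Fragment 3: offset=0 data="JVK" -> buffer=JVKekLS????????
Fragment 4: offset=14 data="w" -> buffer=JVKekLS???????w
Fragment 5: offset=7 data="khz" -> buffer=JVKekLSkhz????w
Fragment 6: offset=10 data="QFtg" -> buffer=JVKekLSkhzQFtgw

Answer: JVKekLSkhzQFtgw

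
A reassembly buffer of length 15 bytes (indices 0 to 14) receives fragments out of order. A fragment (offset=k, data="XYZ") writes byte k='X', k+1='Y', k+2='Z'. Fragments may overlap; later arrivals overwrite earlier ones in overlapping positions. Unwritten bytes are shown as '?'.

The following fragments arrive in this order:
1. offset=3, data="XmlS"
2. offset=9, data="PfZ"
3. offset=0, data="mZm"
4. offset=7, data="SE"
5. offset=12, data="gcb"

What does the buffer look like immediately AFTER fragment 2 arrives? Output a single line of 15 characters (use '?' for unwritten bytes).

Answer: ???XmlS??PfZ???

Derivation:
Fragment 1: offset=3 data="XmlS" -> buffer=???XmlS????????
Fragment 2: offset=9 data="PfZ" -> buffer=???XmlS??PfZ???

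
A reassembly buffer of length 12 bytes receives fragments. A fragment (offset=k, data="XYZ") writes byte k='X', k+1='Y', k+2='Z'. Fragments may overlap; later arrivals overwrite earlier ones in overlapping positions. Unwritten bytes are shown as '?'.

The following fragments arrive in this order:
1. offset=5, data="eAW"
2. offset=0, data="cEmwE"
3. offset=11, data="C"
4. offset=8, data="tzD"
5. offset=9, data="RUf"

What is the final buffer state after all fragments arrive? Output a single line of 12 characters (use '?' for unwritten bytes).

Fragment 1: offset=5 data="eAW" -> buffer=?????eAW????
Fragment 2: offset=0 data="cEmwE" -> buffer=cEmwEeAW????
Fragment 3: offset=11 data="C" -> buffer=cEmwEeAW???C
Fragment 4: offset=8 data="tzD" -> buffer=cEmwEeAWtzDC
Fragment 5: offset=9 data="RUf" -> buffer=cEmwEeAWtRUf

Answer: cEmwEeAWtRUf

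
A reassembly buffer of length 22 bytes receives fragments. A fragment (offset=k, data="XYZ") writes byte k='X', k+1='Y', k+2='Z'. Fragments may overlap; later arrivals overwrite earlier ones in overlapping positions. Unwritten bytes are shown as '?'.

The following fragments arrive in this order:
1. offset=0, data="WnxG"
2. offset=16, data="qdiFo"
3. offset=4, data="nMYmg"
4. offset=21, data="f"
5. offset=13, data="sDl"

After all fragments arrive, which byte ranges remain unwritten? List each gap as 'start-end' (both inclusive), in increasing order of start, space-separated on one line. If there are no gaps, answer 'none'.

Answer: 9-12

Derivation:
Fragment 1: offset=0 len=4
Fragment 2: offset=16 len=5
Fragment 3: offset=4 len=5
Fragment 4: offset=21 len=1
Fragment 5: offset=13 len=3
Gaps: 9-12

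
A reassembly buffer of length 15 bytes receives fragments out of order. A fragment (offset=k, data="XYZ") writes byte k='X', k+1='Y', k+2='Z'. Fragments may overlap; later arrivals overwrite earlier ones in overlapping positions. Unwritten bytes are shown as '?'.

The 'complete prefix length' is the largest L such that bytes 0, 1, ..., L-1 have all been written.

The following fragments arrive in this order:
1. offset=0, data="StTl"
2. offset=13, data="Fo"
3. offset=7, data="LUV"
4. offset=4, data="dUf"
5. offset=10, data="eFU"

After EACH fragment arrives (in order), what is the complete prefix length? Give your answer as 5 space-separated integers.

Answer: 4 4 4 10 15

Derivation:
Fragment 1: offset=0 data="StTl" -> buffer=StTl??????????? -> prefix_len=4
Fragment 2: offset=13 data="Fo" -> buffer=StTl?????????Fo -> prefix_len=4
Fragment 3: offset=7 data="LUV" -> buffer=StTl???LUV???Fo -> prefix_len=4
Fragment 4: offset=4 data="dUf" -> buffer=StTldUfLUV???Fo -> prefix_len=10
Fragment 5: offset=10 data="eFU" -> buffer=StTldUfLUVeFUFo -> prefix_len=15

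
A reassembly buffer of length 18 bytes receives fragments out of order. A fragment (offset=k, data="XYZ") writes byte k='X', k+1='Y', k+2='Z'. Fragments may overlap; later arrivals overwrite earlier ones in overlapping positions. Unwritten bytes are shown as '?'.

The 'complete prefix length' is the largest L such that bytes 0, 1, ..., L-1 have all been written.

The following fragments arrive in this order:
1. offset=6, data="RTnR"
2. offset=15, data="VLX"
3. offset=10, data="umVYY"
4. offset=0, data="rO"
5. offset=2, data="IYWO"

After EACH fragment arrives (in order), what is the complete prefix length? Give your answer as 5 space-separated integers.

Answer: 0 0 0 2 18

Derivation:
Fragment 1: offset=6 data="RTnR" -> buffer=??????RTnR???????? -> prefix_len=0
Fragment 2: offset=15 data="VLX" -> buffer=??????RTnR?????VLX -> prefix_len=0
Fragment 3: offset=10 data="umVYY" -> buffer=??????RTnRumVYYVLX -> prefix_len=0
Fragment 4: offset=0 data="rO" -> buffer=rO????RTnRumVYYVLX -> prefix_len=2
Fragment 5: offset=2 data="IYWO" -> buffer=rOIYWORTnRumVYYVLX -> prefix_len=18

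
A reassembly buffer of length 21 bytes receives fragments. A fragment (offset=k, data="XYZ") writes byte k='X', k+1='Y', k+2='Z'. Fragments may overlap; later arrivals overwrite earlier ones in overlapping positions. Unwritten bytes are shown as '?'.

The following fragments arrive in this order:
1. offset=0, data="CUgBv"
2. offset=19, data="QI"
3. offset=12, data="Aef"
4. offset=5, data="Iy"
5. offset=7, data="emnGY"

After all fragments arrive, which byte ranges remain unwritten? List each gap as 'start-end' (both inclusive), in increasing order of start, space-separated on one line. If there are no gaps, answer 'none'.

Answer: 15-18

Derivation:
Fragment 1: offset=0 len=5
Fragment 2: offset=19 len=2
Fragment 3: offset=12 len=3
Fragment 4: offset=5 len=2
Fragment 5: offset=7 len=5
Gaps: 15-18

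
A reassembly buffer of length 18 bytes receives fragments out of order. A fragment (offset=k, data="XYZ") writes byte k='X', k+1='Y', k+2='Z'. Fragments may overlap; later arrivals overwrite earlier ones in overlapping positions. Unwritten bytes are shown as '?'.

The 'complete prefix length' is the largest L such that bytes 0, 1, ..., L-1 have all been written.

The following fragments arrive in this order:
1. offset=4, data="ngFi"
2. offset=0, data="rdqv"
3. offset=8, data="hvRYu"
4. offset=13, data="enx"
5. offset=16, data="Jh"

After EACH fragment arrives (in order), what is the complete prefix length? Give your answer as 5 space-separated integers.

Answer: 0 8 13 16 18

Derivation:
Fragment 1: offset=4 data="ngFi" -> buffer=????ngFi?????????? -> prefix_len=0
Fragment 2: offset=0 data="rdqv" -> buffer=rdqvngFi?????????? -> prefix_len=8
Fragment 3: offset=8 data="hvRYu" -> buffer=rdqvngFihvRYu????? -> prefix_len=13
Fragment 4: offset=13 data="enx" -> buffer=rdqvngFihvRYuenx?? -> prefix_len=16
Fragment 5: offset=16 data="Jh" -> buffer=rdqvngFihvRYuenxJh -> prefix_len=18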